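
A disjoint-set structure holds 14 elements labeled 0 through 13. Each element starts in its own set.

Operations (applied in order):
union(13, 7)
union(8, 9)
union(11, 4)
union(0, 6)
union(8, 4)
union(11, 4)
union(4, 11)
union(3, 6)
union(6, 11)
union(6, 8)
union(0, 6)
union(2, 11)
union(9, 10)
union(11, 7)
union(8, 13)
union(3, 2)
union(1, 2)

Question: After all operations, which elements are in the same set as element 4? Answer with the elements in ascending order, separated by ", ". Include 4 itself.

Answer: 0, 1, 2, 3, 4, 6, 7, 8, 9, 10, 11, 13

Derivation:
Step 1: union(13, 7) -> merged; set of 13 now {7, 13}
Step 2: union(8, 9) -> merged; set of 8 now {8, 9}
Step 3: union(11, 4) -> merged; set of 11 now {4, 11}
Step 4: union(0, 6) -> merged; set of 0 now {0, 6}
Step 5: union(8, 4) -> merged; set of 8 now {4, 8, 9, 11}
Step 6: union(11, 4) -> already same set; set of 11 now {4, 8, 9, 11}
Step 7: union(4, 11) -> already same set; set of 4 now {4, 8, 9, 11}
Step 8: union(3, 6) -> merged; set of 3 now {0, 3, 6}
Step 9: union(6, 11) -> merged; set of 6 now {0, 3, 4, 6, 8, 9, 11}
Step 10: union(6, 8) -> already same set; set of 6 now {0, 3, 4, 6, 8, 9, 11}
Step 11: union(0, 6) -> already same set; set of 0 now {0, 3, 4, 6, 8, 9, 11}
Step 12: union(2, 11) -> merged; set of 2 now {0, 2, 3, 4, 6, 8, 9, 11}
Step 13: union(9, 10) -> merged; set of 9 now {0, 2, 3, 4, 6, 8, 9, 10, 11}
Step 14: union(11, 7) -> merged; set of 11 now {0, 2, 3, 4, 6, 7, 8, 9, 10, 11, 13}
Step 15: union(8, 13) -> already same set; set of 8 now {0, 2, 3, 4, 6, 7, 8, 9, 10, 11, 13}
Step 16: union(3, 2) -> already same set; set of 3 now {0, 2, 3, 4, 6, 7, 8, 9, 10, 11, 13}
Step 17: union(1, 2) -> merged; set of 1 now {0, 1, 2, 3, 4, 6, 7, 8, 9, 10, 11, 13}
Component of 4: {0, 1, 2, 3, 4, 6, 7, 8, 9, 10, 11, 13}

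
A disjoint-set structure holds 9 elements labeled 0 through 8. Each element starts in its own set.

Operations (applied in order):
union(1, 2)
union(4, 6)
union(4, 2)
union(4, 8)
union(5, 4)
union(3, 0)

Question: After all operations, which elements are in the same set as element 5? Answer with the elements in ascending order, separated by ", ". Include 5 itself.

Answer: 1, 2, 4, 5, 6, 8

Derivation:
Step 1: union(1, 2) -> merged; set of 1 now {1, 2}
Step 2: union(4, 6) -> merged; set of 4 now {4, 6}
Step 3: union(4, 2) -> merged; set of 4 now {1, 2, 4, 6}
Step 4: union(4, 8) -> merged; set of 4 now {1, 2, 4, 6, 8}
Step 5: union(5, 4) -> merged; set of 5 now {1, 2, 4, 5, 6, 8}
Step 6: union(3, 0) -> merged; set of 3 now {0, 3}
Component of 5: {1, 2, 4, 5, 6, 8}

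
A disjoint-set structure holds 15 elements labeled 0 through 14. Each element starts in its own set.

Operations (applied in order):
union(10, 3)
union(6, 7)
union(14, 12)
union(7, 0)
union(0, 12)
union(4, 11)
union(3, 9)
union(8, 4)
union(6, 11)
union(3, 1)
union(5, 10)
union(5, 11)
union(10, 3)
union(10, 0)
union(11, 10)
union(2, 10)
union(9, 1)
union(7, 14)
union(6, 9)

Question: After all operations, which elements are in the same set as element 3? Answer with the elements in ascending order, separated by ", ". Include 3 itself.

Step 1: union(10, 3) -> merged; set of 10 now {3, 10}
Step 2: union(6, 7) -> merged; set of 6 now {6, 7}
Step 3: union(14, 12) -> merged; set of 14 now {12, 14}
Step 4: union(7, 0) -> merged; set of 7 now {0, 6, 7}
Step 5: union(0, 12) -> merged; set of 0 now {0, 6, 7, 12, 14}
Step 6: union(4, 11) -> merged; set of 4 now {4, 11}
Step 7: union(3, 9) -> merged; set of 3 now {3, 9, 10}
Step 8: union(8, 4) -> merged; set of 8 now {4, 8, 11}
Step 9: union(6, 11) -> merged; set of 6 now {0, 4, 6, 7, 8, 11, 12, 14}
Step 10: union(3, 1) -> merged; set of 3 now {1, 3, 9, 10}
Step 11: union(5, 10) -> merged; set of 5 now {1, 3, 5, 9, 10}
Step 12: union(5, 11) -> merged; set of 5 now {0, 1, 3, 4, 5, 6, 7, 8, 9, 10, 11, 12, 14}
Step 13: union(10, 3) -> already same set; set of 10 now {0, 1, 3, 4, 5, 6, 7, 8, 9, 10, 11, 12, 14}
Step 14: union(10, 0) -> already same set; set of 10 now {0, 1, 3, 4, 5, 6, 7, 8, 9, 10, 11, 12, 14}
Step 15: union(11, 10) -> already same set; set of 11 now {0, 1, 3, 4, 5, 6, 7, 8, 9, 10, 11, 12, 14}
Step 16: union(2, 10) -> merged; set of 2 now {0, 1, 2, 3, 4, 5, 6, 7, 8, 9, 10, 11, 12, 14}
Step 17: union(9, 1) -> already same set; set of 9 now {0, 1, 2, 3, 4, 5, 6, 7, 8, 9, 10, 11, 12, 14}
Step 18: union(7, 14) -> already same set; set of 7 now {0, 1, 2, 3, 4, 5, 6, 7, 8, 9, 10, 11, 12, 14}
Step 19: union(6, 9) -> already same set; set of 6 now {0, 1, 2, 3, 4, 5, 6, 7, 8, 9, 10, 11, 12, 14}
Component of 3: {0, 1, 2, 3, 4, 5, 6, 7, 8, 9, 10, 11, 12, 14}

Answer: 0, 1, 2, 3, 4, 5, 6, 7, 8, 9, 10, 11, 12, 14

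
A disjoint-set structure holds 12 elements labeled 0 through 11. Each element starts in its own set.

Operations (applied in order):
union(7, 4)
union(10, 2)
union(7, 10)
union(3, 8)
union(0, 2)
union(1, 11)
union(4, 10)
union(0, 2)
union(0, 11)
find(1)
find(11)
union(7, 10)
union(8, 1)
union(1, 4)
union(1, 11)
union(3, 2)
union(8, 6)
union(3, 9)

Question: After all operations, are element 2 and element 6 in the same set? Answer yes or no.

Answer: yes

Derivation:
Step 1: union(7, 4) -> merged; set of 7 now {4, 7}
Step 2: union(10, 2) -> merged; set of 10 now {2, 10}
Step 3: union(7, 10) -> merged; set of 7 now {2, 4, 7, 10}
Step 4: union(3, 8) -> merged; set of 3 now {3, 8}
Step 5: union(0, 2) -> merged; set of 0 now {0, 2, 4, 7, 10}
Step 6: union(1, 11) -> merged; set of 1 now {1, 11}
Step 7: union(4, 10) -> already same set; set of 4 now {0, 2, 4, 7, 10}
Step 8: union(0, 2) -> already same set; set of 0 now {0, 2, 4, 7, 10}
Step 9: union(0, 11) -> merged; set of 0 now {0, 1, 2, 4, 7, 10, 11}
Step 10: find(1) -> no change; set of 1 is {0, 1, 2, 4, 7, 10, 11}
Step 11: find(11) -> no change; set of 11 is {0, 1, 2, 4, 7, 10, 11}
Step 12: union(7, 10) -> already same set; set of 7 now {0, 1, 2, 4, 7, 10, 11}
Step 13: union(8, 1) -> merged; set of 8 now {0, 1, 2, 3, 4, 7, 8, 10, 11}
Step 14: union(1, 4) -> already same set; set of 1 now {0, 1, 2, 3, 4, 7, 8, 10, 11}
Step 15: union(1, 11) -> already same set; set of 1 now {0, 1, 2, 3, 4, 7, 8, 10, 11}
Step 16: union(3, 2) -> already same set; set of 3 now {0, 1, 2, 3, 4, 7, 8, 10, 11}
Step 17: union(8, 6) -> merged; set of 8 now {0, 1, 2, 3, 4, 6, 7, 8, 10, 11}
Step 18: union(3, 9) -> merged; set of 3 now {0, 1, 2, 3, 4, 6, 7, 8, 9, 10, 11}
Set of 2: {0, 1, 2, 3, 4, 6, 7, 8, 9, 10, 11}; 6 is a member.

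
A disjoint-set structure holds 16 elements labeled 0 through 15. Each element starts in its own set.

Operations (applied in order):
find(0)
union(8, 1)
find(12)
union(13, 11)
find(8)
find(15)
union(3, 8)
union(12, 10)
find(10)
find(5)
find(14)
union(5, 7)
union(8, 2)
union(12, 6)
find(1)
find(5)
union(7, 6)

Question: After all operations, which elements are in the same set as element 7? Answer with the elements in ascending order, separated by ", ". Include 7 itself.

Answer: 5, 6, 7, 10, 12

Derivation:
Step 1: find(0) -> no change; set of 0 is {0}
Step 2: union(8, 1) -> merged; set of 8 now {1, 8}
Step 3: find(12) -> no change; set of 12 is {12}
Step 4: union(13, 11) -> merged; set of 13 now {11, 13}
Step 5: find(8) -> no change; set of 8 is {1, 8}
Step 6: find(15) -> no change; set of 15 is {15}
Step 7: union(3, 8) -> merged; set of 3 now {1, 3, 8}
Step 8: union(12, 10) -> merged; set of 12 now {10, 12}
Step 9: find(10) -> no change; set of 10 is {10, 12}
Step 10: find(5) -> no change; set of 5 is {5}
Step 11: find(14) -> no change; set of 14 is {14}
Step 12: union(5, 7) -> merged; set of 5 now {5, 7}
Step 13: union(8, 2) -> merged; set of 8 now {1, 2, 3, 8}
Step 14: union(12, 6) -> merged; set of 12 now {6, 10, 12}
Step 15: find(1) -> no change; set of 1 is {1, 2, 3, 8}
Step 16: find(5) -> no change; set of 5 is {5, 7}
Step 17: union(7, 6) -> merged; set of 7 now {5, 6, 7, 10, 12}
Component of 7: {5, 6, 7, 10, 12}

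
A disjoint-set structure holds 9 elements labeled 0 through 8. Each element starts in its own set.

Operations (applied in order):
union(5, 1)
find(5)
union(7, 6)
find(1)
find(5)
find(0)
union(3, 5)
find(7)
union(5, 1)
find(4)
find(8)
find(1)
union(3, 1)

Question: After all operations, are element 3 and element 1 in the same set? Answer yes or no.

Step 1: union(5, 1) -> merged; set of 5 now {1, 5}
Step 2: find(5) -> no change; set of 5 is {1, 5}
Step 3: union(7, 6) -> merged; set of 7 now {6, 7}
Step 4: find(1) -> no change; set of 1 is {1, 5}
Step 5: find(5) -> no change; set of 5 is {1, 5}
Step 6: find(0) -> no change; set of 0 is {0}
Step 7: union(3, 5) -> merged; set of 3 now {1, 3, 5}
Step 8: find(7) -> no change; set of 7 is {6, 7}
Step 9: union(5, 1) -> already same set; set of 5 now {1, 3, 5}
Step 10: find(4) -> no change; set of 4 is {4}
Step 11: find(8) -> no change; set of 8 is {8}
Step 12: find(1) -> no change; set of 1 is {1, 3, 5}
Step 13: union(3, 1) -> already same set; set of 3 now {1, 3, 5}
Set of 3: {1, 3, 5}; 1 is a member.

Answer: yes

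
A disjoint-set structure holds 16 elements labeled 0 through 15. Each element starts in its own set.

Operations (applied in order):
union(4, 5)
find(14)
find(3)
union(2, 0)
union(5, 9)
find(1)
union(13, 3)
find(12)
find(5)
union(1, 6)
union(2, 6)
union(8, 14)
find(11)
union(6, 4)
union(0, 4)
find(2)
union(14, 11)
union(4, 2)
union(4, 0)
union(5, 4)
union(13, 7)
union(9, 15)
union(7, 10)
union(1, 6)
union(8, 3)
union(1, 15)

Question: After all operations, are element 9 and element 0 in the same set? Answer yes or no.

Step 1: union(4, 5) -> merged; set of 4 now {4, 5}
Step 2: find(14) -> no change; set of 14 is {14}
Step 3: find(3) -> no change; set of 3 is {3}
Step 4: union(2, 0) -> merged; set of 2 now {0, 2}
Step 5: union(5, 9) -> merged; set of 5 now {4, 5, 9}
Step 6: find(1) -> no change; set of 1 is {1}
Step 7: union(13, 3) -> merged; set of 13 now {3, 13}
Step 8: find(12) -> no change; set of 12 is {12}
Step 9: find(5) -> no change; set of 5 is {4, 5, 9}
Step 10: union(1, 6) -> merged; set of 1 now {1, 6}
Step 11: union(2, 6) -> merged; set of 2 now {0, 1, 2, 6}
Step 12: union(8, 14) -> merged; set of 8 now {8, 14}
Step 13: find(11) -> no change; set of 11 is {11}
Step 14: union(6, 4) -> merged; set of 6 now {0, 1, 2, 4, 5, 6, 9}
Step 15: union(0, 4) -> already same set; set of 0 now {0, 1, 2, 4, 5, 6, 9}
Step 16: find(2) -> no change; set of 2 is {0, 1, 2, 4, 5, 6, 9}
Step 17: union(14, 11) -> merged; set of 14 now {8, 11, 14}
Step 18: union(4, 2) -> already same set; set of 4 now {0, 1, 2, 4, 5, 6, 9}
Step 19: union(4, 0) -> already same set; set of 4 now {0, 1, 2, 4, 5, 6, 9}
Step 20: union(5, 4) -> already same set; set of 5 now {0, 1, 2, 4, 5, 6, 9}
Step 21: union(13, 7) -> merged; set of 13 now {3, 7, 13}
Step 22: union(9, 15) -> merged; set of 9 now {0, 1, 2, 4, 5, 6, 9, 15}
Step 23: union(7, 10) -> merged; set of 7 now {3, 7, 10, 13}
Step 24: union(1, 6) -> already same set; set of 1 now {0, 1, 2, 4, 5, 6, 9, 15}
Step 25: union(8, 3) -> merged; set of 8 now {3, 7, 8, 10, 11, 13, 14}
Step 26: union(1, 15) -> already same set; set of 1 now {0, 1, 2, 4, 5, 6, 9, 15}
Set of 9: {0, 1, 2, 4, 5, 6, 9, 15}; 0 is a member.

Answer: yes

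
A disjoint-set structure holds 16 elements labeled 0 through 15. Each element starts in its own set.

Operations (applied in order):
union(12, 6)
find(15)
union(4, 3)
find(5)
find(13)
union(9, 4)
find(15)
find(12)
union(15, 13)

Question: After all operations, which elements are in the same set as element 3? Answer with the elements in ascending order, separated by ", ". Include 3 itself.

Answer: 3, 4, 9

Derivation:
Step 1: union(12, 6) -> merged; set of 12 now {6, 12}
Step 2: find(15) -> no change; set of 15 is {15}
Step 3: union(4, 3) -> merged; set of 4 now {3, 4}
Step 4: find(5) -> no change; set of 5 is {5}
Step 5: find(13) -> no change; set of 13 is {13}
Step 6: union(9, 4) -> merged; set of 9 now {3, 4, 9}
Step 7: find(15) -> no change; set of 15 is {15}
Step 8: find(12) -> no change; set of 12 is {6, 12}
Step 9: union(15, 13) -> merged; set of 15 now {13, 15}
Component of 3: {3, 4, 9}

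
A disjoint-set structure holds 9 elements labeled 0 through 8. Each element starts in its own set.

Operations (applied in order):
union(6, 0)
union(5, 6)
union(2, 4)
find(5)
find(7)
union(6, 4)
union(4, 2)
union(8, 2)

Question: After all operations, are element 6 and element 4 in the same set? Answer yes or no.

Answer: yes

Derivation:
Step 1: union(6, 0) -> merged; set of 6 now {0, 6}
Step 2: union(5, 6) -> merged; set of 5 now {0, 5, 6}
Step 3: union(2, 4) -> merged; set of 2 now {2, 4}
Step 4: find(5) -> no change; set of 5 is {0, 5, 6}
Step 5: find(7) -> no change; set of 7 is {7}
Step 6: union(6, 4) -> merged; set of 6 now {0, 2, 4, 5, 6}
Step 7: union(4, 2) -> already same set; set of 4 now {0, 2, 4, 5, 6}
Step 8: union(8, 2) -> merged; set of 8 now {0, 2, 4, 5, 6, 8}
Set of 6: {0, 2, 4, 5, 6, 8}; 4 is a member.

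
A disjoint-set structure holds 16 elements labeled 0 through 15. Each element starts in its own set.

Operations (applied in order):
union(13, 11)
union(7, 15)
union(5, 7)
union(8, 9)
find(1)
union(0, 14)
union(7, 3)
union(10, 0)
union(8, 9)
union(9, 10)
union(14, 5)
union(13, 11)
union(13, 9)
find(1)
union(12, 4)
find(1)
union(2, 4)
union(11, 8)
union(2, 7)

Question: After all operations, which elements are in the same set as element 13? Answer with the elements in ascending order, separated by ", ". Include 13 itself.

Answer: 0, 2, 3, 4, 5, 7, 8, 9, 10, 11, 12, 13, 14, 15

Derivation:
Step 1: union(13, 11) -> merged; set of 13 now {11, 13}
Step 2: union(7, 15) -> merged; set of 7 now {7, 15}
Step 3: union(5, 7) -> merged; set of 5 now {5, 7, 15}
Step 4: union(8, 9) -> merged; set of 8 now {8, 9}
Step 5: find(1) -> no change; set of 1 is {1}
Step 6: union(0, 14) -> merged; set of 0 now {0, 14}
Step 7: union(7, 3) -> merged; set of 7 now {3, 5, 7, 15}
Step 8: union(10, 0) -> merged; set of 10 now {0, 10, 14}
Step 9: union(8, 9) -> already same set; set of 8 now {8, 9}
Step 10: union(9, 10) -> merged; set of 9 now {0, 8, 9, 10, 14}
Step 11: union(14, 5) -> merged; set of 14 now {0, 3, 5, 7, 8, 9, 10, 14, 15}
Step 12: union(13, 11) -> already same set; set of 13 now {11, 13}
Step 13: union(13, 9) -> merged; set of 13 now {0, 3, 5, 7, 8, 9, 10, 11, 13, 14, 15}
Step 14: find(1) -> no change; set of 1 is {1}
Step 15: union(12, 4) -> merged; set of 12 now {4, 12}
Step 16: find(1) -> no change; set of 1 is {1}
Step 17: union(2, 4) -> merged; set of 2 now {2, 4, 12}
Step 18: union(11, 8) -> already same set; set of 11 now {0, 3, 5, 7, 8, 9, 10, 11, 13, 14, 15}
Step 19: union(2, 7) -> merged; set of 2 now {0, 2, 3, 4, 5, 7, 8, 9, 10, 11, 12, 13, 14, 15}
Component of 13: {0, 2, 3, 4, 5, 7, 8, 9, 10, 11, 12, 13, 14, 15}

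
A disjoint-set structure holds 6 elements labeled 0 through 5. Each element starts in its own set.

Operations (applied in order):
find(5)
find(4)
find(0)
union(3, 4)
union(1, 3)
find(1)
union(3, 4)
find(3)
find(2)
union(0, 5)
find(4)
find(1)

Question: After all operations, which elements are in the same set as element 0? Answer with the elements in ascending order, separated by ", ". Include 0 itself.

Step 1: find(5) -> no change; set of 5 is {5}
Step 2: find(4) -> no change; set of 4 is {4}
Step 3: find(0) -> no change; set of 0 is {0}
Step 4: union(3, 4) -> merged; set of 3 now {3, 4}
Step 5: union(1, 3) -> merged; set of 1 now {1, 3, 4}
Step 6: find(1) -> no change; set of 1 is {1, 3, 4}
Step 7: union(3, 4) -> already same set; set of 3 now {1, 3, 4}
Step 8: find(3) -> no change; set of 3 is {1, 3, 4}
Step 9: find(2) -> no change; set of 2 is {2}
Step 10: union(0, 5) -> merged; set of 0 now {0, 5}
Step 11: find(4) -> no change; set of 4 is {1, 3, 4}
Step 12: find(1) -> no change; set of 1 is {1, 3, 4}
Component of 0: {0, 5}

Answer: 0, 5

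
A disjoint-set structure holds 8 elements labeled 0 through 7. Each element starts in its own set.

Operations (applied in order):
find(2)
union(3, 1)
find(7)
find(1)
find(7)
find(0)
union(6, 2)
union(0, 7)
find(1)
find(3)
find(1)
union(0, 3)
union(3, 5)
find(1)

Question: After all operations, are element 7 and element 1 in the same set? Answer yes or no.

Step 1: find(2) -> no change; set of 2 is {2}
Step 2: union(3, 1) -> merged; set of 3 now {1, 3}
Step 3: find(7) -> no change; set of 7 is {7}
Step 4: find(1) -> no change; set of 1 is {1, 3}
Step 5: find(7) -> no change; set of 7 is {7}
Step 6: find(0) -> no change; set of 0 is {0}
Step 7: union(6, 2) -> merged; set of 6 now {2, 6}
Step 8: union(0, 7) -> merged; set of 0 now {0, 7}
Step 9: find(1) -> no change; set of 1 is {1, 3}
Step 10: find(3) -> no change; set of 3 is {1, 3}
Step 11: find(1) -> no change; set of 1 is {1, 3}
Step 12: union(0, 3) -> merged; set of 0 now {0, 1, 3, 7}
Step 13: union(3, 5) -> merged; set of 3 now {0, 1, 3, 5, 7}
Step 14: find(1) -> no change; set of 1 is {0, 1, 3, 5, 7}
Set of 7: {0, 1, 3, 5, 7}; 1 is a member.

Answer: yes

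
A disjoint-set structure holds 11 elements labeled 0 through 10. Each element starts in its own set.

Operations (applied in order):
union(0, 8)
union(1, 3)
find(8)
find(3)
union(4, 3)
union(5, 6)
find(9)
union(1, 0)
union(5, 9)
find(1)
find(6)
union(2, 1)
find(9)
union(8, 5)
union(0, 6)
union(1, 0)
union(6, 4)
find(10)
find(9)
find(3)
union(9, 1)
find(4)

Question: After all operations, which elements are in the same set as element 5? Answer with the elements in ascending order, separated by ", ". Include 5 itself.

Answer: 0, 1, 2, 3, 4, 5, 6, 8, 9

Derivation:
Step 1: union(0, 8) -> merged; set of 0 now {0, 8}
Step 2: union(1, 3) -> merged; set of 1 now {1, 3}
Step 3: find(8) -> no change; set of 8 is {0, 8}
Step 4: find(3) -> no change; set of 3 is {1, 3}
Step 5: union(4, 3) -> merged; set of 4 now {1, 3, 4}
Step 6: union(5, 6) -> merged; set of 5 now {5, 6}
Step 7: find(9) -> no change; set of 9 is {9}
Step 8: union(1, 0) -> merged; set of 1 now {0, 1, 3, 4, 8}
Step 9: union(5, 9) -> merged; set of 5 now {5, 6, 9}
Step 10: find(1) -> no change; set of 1 is {0, 1, 3, 4, 8}
Step 11: find(6) -> no change; set of 6 is {5, 6, 9}
Step 12: union(2, 1) -> merged; set of 2 now {0, 1, 2, 3, 4, 8}
Step 13: find(9) -> no change; set of 9 is {5, 6, 9}
Step 14: union(8, 5) -> merged; set of 8 now {0, 1, 2, 3, 4, 5, 6, 8, 9}
Step 15: union(0, 6) -> already same set; set of 0 now {0, 1, 2, 3, 4, 5, 6, 8, 9}
Step 16: union(1, 0) -> already same set; set of 1 now {0, 1, 2, 3, 4, 5, 6, 8, 9}
Step 17: union(6, 4) -> already same set; set of 6 now {0, 1, 2, 3, 4, 5, 6, 8, 9}
Step 18: find(10) -> no change; set of 10 is {10}
Step 19: find(9) -> no change; set of 9 is {0, 1, 2, 3, 4, 5, 6, 8, 9}
Step 20: find(3) -> no change; set of 3 is {0, 1, 2, 3, 4, 5, 6, 8, 9}
Step 21: union(9, 1) -> already same set; set of 9 now {0, 1, 2, 3, 4, 5, 6, 8, 9}
Step 22: find(4) -> no change; set of 4 is {0, 1, 2, 3, 4, 5, 6, 8, 9}
Component of 5: {0, 1, 2, 3, 4, 5, 6, 8, 9}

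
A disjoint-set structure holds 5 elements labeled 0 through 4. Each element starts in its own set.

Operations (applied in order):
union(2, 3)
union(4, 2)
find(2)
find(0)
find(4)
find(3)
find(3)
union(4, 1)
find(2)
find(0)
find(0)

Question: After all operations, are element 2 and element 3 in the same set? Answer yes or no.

Answer: yes

Derivation:
Step 1: union(2, 3) -> merged; set of 2 now {2, 3}
Step 2: union(4, 2) -> merged; set of 4 now {2, 3, 4}
Step 3: find(2) -> no change; set of 2 is {2, 3, 4}
Step 4: find(0) -> no change; set of 0 is {0}
Step 5: find(4) -> no change; set of 4 is {2, 3, 4}
Step 6: find(3) -> no change; set of 3 is {2, 3, 4}
Step 7: find(3) -> no change; set of 3 is {2, 3, 4}
Step 8: union(4, 1) -> merged; set of 4 now {1, 2, 3, 4}
Step 9: find(2) -> no change; set of 2 is {1, 2, 3, 4}
Step 10: find(0) -> no change; set of 0 is {0}
Step 11: find(0) -> no change; set of 0 is {0}
Set of 2: {1, 2, 3, 4}; 3 is a member.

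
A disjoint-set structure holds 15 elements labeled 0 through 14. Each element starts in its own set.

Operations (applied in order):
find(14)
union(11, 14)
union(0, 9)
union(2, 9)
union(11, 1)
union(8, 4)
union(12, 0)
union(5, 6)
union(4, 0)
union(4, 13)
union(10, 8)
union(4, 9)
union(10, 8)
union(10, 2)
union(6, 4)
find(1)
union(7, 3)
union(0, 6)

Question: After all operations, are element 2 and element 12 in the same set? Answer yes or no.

Answer: yes

Derivation:
Step 1: find(14) -> no change; set of 14 is {14}
Step 2: union(11, 14) -> merged; set of 11 now {11, 14}
Step 3: union(0, 9) -> merged; set of 0 now {0, 9}
Step 4: union(2, 9) -> merged; set of 2 now {0, 2, 9}
Step 5: union(11, 1) -> merged; set of 11 now {1, 11, 14}
Step 6: union(8, 4) -> merged; set of 8 now {4, 8}
Step 7: union(12, 0) -> merged; set of 12 now {0, 2, 9, 12}
Step 8: union(5, 6) -> merged; set of 5 now {5, 6}
Step 9: union(4, 0) -> merged; set of 4 now {0, 2, 4, 8, 9, 12}
Step 10: union(4, 13) -> merged; set of 4 now {0, 2, 4, 8, 9, 12, 13}
Step 11: union(10, 8) -> merged; set of 10 now {0, 2, 4, 8, 9, 10, 12, 13}
Step 12: union(4, 9) -> already same set; set of 4 now {0, 2, 4, 8, 9, 10, 12, 13}
Step 13: union(10, 8) -> already same set; set of 10 now {0, 2, 4, 8, 9, 10, 12, 13}
Step 14: union(10, 2) -> already same set; set of 10 now {0, 2, 4, 8, 9, 10, 12, 13}
Step 15: union(6, 4) -> merged; set of 6 now {0, 2, 4, 5, 6, 8, 9, 10, 12, 13}
Step 16: find(1) -> no change; set of 1 is {1, 11, 14}
Step 17: union(7, 3) -> merged; set of 7 now {3, 7}
Step 18: union(0, 6) -> already same set; set of 0 now {0, 2, 4, 5, 6, 8, 9, 10, 12, 13}
Set of 2: {0, 2, 4, 5, 6, 8, 9, 10, 12, 13}; 12 is a member.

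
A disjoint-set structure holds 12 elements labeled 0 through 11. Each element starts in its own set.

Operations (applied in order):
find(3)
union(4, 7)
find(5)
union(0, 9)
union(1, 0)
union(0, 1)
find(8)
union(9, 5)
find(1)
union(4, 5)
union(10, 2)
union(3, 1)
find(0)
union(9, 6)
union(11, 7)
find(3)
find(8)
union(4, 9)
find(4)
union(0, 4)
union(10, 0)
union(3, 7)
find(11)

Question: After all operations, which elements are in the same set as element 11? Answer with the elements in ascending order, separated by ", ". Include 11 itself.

Answer: 0, 1, 2, 3, 4, 5, 6, 7, 9, 10, 11

Derivation:
Step 1: find(3) -> no change; set of 3 is {3}
Step 2: union(4, 7) -> merged; set of 4 now {4, 7}
Step 3: find(5) -> no change; set of 5 is {5}
Step 4: union(0, 9) -> merged; set of 0 now {0, 9}
Step 5: union(1, 0) -> merged; set of 1 now {0, 1, 9}
Step 6: union(0, 1) -> already same set; set of 0 now {0, 1, 9}
Step 7: find(8) -> no change; set of 8 is {8}
Step 8: union(9, 5) -> merged; set of 9 now {0, 1, 5, 9}
Step 9: find(1) -> no change; set of 1 is {0, 1, 5, 9}
Step 10: union(4, 5) -> merged; set of 4 now {0, 1, 4, 5, 7, 9}
Step 11: union(10, 2) -> merged; set of 10 now {2, 10}
Step 12: union(3, 1) -> merged; set of 3 now {0, 1, 3, 4, 5, 7, 9}
Step 13: find(0) -> no change; set of 0 is {0, 1, 3, 4, 5, 7, 9}
Step 14: union(9, 6) -> merged; set of 9 now {0, 1, 3, 4, 5, 6, 7, 9}
Step 15: union(11, 7) -> merged; set of 11 now {0, 1, 3, 4, 5, 6, 7, 9, 11}
Step 16: find(3) -> no change; set of 3 is {0, 1, 3, 4, 5, 6, 7, 9, 11}
Step 17: find(8) -> no change; set of 8 is {8}
Step 18: union(4, 9) -> already same set; set of 4 now {0, 1, 3, 4, 5, 6, 7, 9, 11}
Step 19: find(4) -> no change; set of 4 is {0, 1, 3, 4, 5, 6, 7, 9, 11}
Step 20: union(0, 4) -> already same set; set of 0 now {0, 1, 3, 4, 5, 6, 7, 9, 11}
Step 21: union(10, 0) -> merged; set of 10 now {0, 1, 2, 3, 4, 5, 6, 7, 9, 10, 11}
Step 22: union(3, 7) -> already same set; set of 3 now {0, 1, 2, 3, 4, 5, 6, 7, 9, 10, 11}
Step 23: find(11) -> no change; set of 11 is {0, 1, 2, 3, 4, 5, 6, 7, 9, 10, 11}
Component of 11: {0, 1, 2, 3, 4, 5, 6, 7, 9, 10, 11}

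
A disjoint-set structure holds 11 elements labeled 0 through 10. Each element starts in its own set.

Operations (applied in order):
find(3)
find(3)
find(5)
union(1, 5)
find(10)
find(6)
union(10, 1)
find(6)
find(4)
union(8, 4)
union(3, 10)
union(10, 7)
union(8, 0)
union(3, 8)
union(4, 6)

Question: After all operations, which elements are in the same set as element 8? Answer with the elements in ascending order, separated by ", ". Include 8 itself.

Answer: 0, 1, 3, 4, 5, 6, 7, 8, 10

Derivation:
Step 1: find(3) -> no change; set of 3 is {3}
Step 2: find(3) -> no change; set of 3 is {3}
Step 3: find(5) -> no change; set of 5 is {5}
Step 4: union(1, 5) -> merged; set of 1 now {1, 5}
Step 5: find(10) -> no change; set of 10 is {10}
Step 6: find(6) -> no change; set of 6 is {6}
Step 7: union(10, 1) -> merged; set of 10 now {1, 5, 10}
Step 8: find(6) -> no change; set of 6 is {6}
Step 9: find(4) -> no change; set of 4 is {4}
Step 10: union(8, 4) -> merged; set of 8 now {4, 8}
Step 11: union(3, 10) -> merged; set of 3 now {1, 3, 5, 10}
Step 12: union(10, 7) -> merged; set of 10 now {1, 3, 5, 7, 10}
Step 13: union(8, 0) -> merged; set of 8 now {0, 4, 8}
Step 14: union(3, 8) -> merged; set of 3 now {0, 1, 3, 4, 5, 7, 8, 10}
Step 15: union(4, 6) -> merged; set of 4 now {0, 1, 3, 4, 5, 6, 7, 8, 10}
Component of 8: {0, 1, 3, 4, 5, 6, 7, 8, 10}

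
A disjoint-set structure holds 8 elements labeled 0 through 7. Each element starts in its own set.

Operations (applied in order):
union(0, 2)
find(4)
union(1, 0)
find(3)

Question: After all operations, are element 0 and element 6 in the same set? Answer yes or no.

Answer: no

Derivation:
Step 1: union(0, 2) -> merged; set of 0 now {0, 2}
Step 2: find(4) -> no change; set of 4 is {4}
Step 3: union(1, 0) -> merged; set of 1 now {0, 1, 2}
Step 4: find(3) -> no change; set of 3 is {3}
Set of 0: {0, 1, 2}; 6 is not a member.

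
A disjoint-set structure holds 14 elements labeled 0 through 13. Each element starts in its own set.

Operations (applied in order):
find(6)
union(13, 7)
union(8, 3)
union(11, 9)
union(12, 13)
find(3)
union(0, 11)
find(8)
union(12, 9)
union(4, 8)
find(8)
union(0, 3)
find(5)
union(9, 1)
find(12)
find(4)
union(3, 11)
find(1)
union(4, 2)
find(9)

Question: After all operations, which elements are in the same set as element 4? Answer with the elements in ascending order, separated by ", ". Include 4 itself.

Answer: 0, 1, 2, 3, 4, 7, 8, 9, 11, 12, 13

Derivation:
Step 1: find(6) -> no change; set of 6 is {6}
Step 2: union(13, 7) -> merged; set of 13 now {7, 13}
Step 3: union(8, 3) -> merged; set of 8 now {3, 8}
Step 4: union(11, 9) -> merged; set of 11 now {9, 11}
Step 5: union(12, 13) -> merged; set of 12 now {7, 12, 13}
Step 6: find(3) -> no change; set of 3 is {3, 8}
Step 7: union(0, 11) -> merged; set of 0 now {0, 9, 11}
Step 8: find(8) -> no change; set of 8 is {3, 8}
Step 9: union(12, 9) -> merged; set of 12 now {0, 7, 9, 11, 12, 13}
Step 10: union(4, 8) -> merged; set of 4 now {3, 4, 8}
Step 11: find(8) -> no change; set of 8 is {3, 4, 8}
Step 12: union(0, 3) -> merged; set of 0 now {0, 3, 4, 7, 8, 9, 11, 12, 13}
Step 13: find(5) -> no change; set of 5 is {5}
Step 14: union(9, 1) -> merged; set of 9 now {0, 1, 3, 4, 7, 8, 9, 11, 12, 13}
Step 15: find(12) -> no change; set of 12 is {0, 1, 3, 4, 7, 8, 9, 11, 12, 13}
Step 16: find(4) -> no change; set of 4 is {0, 1, 3, 4, 7, 8, 9, 11, 12, 13}
Step 17: union(3, 11) -> already same set; set of 3 now {0, 1, 3, 4, 7, 8, 9, 11, 12, 13}
Step 18: find(1) -> no change; set of 1 is {0, 1, 3, 4, 7, 8, 9, 11, 12, 13}
Step 19: union(4, 2) -> merged; set of 4 now {0, 1, 2, 3, 4, 7, 8, 9, 11, 12, 13}
Step 20: find(9) -> no change; set of 9 is {0, 1, 2, 3, 4, 7, 8, 9, 11, 12, 13}
Component of 4: {0, 1, 2, 3, 4, 7, 8, 9, 11, 12, 13}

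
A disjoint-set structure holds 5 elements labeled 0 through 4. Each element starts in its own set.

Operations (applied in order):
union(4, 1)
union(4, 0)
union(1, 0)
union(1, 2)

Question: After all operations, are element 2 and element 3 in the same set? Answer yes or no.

Step 1: union(4, 1) -> merged; set of 4 now {1, 4}
Step 2: union(4, 0) -> merged; set of 4 now {0, 1, 4}
Step 3: union(1, 0) -> already same set; set of 1 now {0, 1, 4}
Step 4: union(1, 2) -> merged; set of 1 now {0, 1, 2, 4}
Set of 2: {0, 1, 2, 4}; 3 is not a member.

Answer: no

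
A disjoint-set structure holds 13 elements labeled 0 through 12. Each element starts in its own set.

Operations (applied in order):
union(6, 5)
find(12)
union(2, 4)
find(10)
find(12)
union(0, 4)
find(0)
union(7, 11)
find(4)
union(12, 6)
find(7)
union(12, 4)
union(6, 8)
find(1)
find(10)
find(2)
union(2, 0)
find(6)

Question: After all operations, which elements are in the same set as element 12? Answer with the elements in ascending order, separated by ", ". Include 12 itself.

Step 1: union(6, 5) -> merged; set of 6 now {5, 6}
Step 2: find(12) -> no change; set of 12 is {12}
Step 3: union(2, 4) -> merged; set of 2 now {2, 4}
Step 4: find(10) -> no change; set of 10 is {10}
Step 5: find(12) -> no change; set of 12 is {12}
Step 6: union(0, 4) -> merged; set of 0 now {0, 2, 4}
Step 7: find(0) -> no change; set of 0 is {0, 2, 4}
Step 8: union(7, 11) -> merged; set of 7 now {7, 11}
Step 9: find(4) -> no change; set of 4 is {0, 2, 4}
Step 10: union(12, 6) -> merged; set of 12 now {5, 6, 12}
Step 11: find(7) -> no change; set of 7 is {7, 11}
Step 12: union(12, 4) -> merged; set of 12 now {0, 2, 4, 5, 6, 12}
Step 13: union(6, 8) -> merged; set of 6 now {0, 2, 4, 5, 6, 8, 12}
Step 14: find(1) -> no change; set of 1 is {1}
Step 15: find(10) -> no change; set of 10 is {10}
Step 16: find(2) -> no change; set of 2 is {0, 2, 4, 5, 6, 8, 12}
Step 17: union(2, 0) -> already same set; set of 2 now {0, 2, 4, 5, 6, 8, 12}
Step 18: find(6) -> no change; set of 6 is {0, 2, 4, 5, 6, 8, 12}
Component of 12: {0, 2, 4, 5, 6, 8, 12}

Answer: 0, 2, 4, 5, 6, 8, 12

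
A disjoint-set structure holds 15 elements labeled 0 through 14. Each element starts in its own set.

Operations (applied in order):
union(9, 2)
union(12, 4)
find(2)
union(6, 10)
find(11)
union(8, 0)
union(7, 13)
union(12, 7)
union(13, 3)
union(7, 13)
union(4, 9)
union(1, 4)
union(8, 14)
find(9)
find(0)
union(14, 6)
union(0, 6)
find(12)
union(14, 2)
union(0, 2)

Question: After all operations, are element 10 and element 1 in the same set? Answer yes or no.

Answer: yes

Derivation:
Step 1: union(9, 2) -> merged; set of 9 now {2, 9}
Step 2: union(12, 4) -> merged; set of 12 now {4, 12}
Step 3: find(2) -> no change; set of 2 is {2, 9}
Step 4: union(6, 10) -> merged; set of 6 now {6, 10}
Step 5: find(11) -> no change; set of 11 is {11}
Step 6: union(8, 0) -> merged; set of 8 now {0, 8}
Step 7: union(7, 13) -> merged; set of 7 now {7, 13}
Step 8: union(12, 7) -> merged; set of 12 now {4, 7, 12, 13}
Step 9: union(13, 3) -> merged; set of 13 now {3, 4, 7, 12, 13}
Step 10: union(7, 13) -> already same set; set of 7 now {3, 4, 7, 12, 13}
Step 11: union(4, 9) -> merged; set of 4 now {2, 3, 4, 7, 9, 12, 13}
Step 12: union(1, 4) -> merged; set of 1 now {1, 2, 3, 4, 7, 9, 12, 13}
Step 13: union(8, 14) -> merged; set of 8 now {0, 8, 14}
Step 14: find(9) -> no change; set of 9 is {1, 2, 3, 4, 7, 9, 12, 13}
Step 15: find(0) -> no change; set of 0 is {0, 8, 14}
Step 16: union(14, 6) -> merged; set of 14 now {0, 6, 8, 10, 14}
Step 17: union(0, 6) -> already same set; set of 0 now {0, 6, 8, 10, 14}
Step 18: find(12) -> no change; set of 12 is {1, 2, 3, 4, 7, 9, 12, 13}
Step 19: union(14, 2) -> merged; set of 14 now {0, 1, 2, 3, 4, 6, 7, 8, 9, 10, 12, 13, 14}
Step 20: union(0, 2) -> already same set; set of 0 now {0, 1, 2, 3, 4, 6, 7, 8, 9, 10, 12, 13, 14}
Set of 10: {0, 1, 2, 3, 4, 6, 7, 8, 9, 10, 12, 13, 14}; 1 is a member.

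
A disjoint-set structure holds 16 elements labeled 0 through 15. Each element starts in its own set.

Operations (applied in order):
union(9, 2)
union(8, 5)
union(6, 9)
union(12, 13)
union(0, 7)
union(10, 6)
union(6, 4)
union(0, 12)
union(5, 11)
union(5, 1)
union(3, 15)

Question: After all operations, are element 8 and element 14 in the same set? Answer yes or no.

Step 1: union(9, 2) -> merged; set of 9 now {2, 9}
Step 2: union(8, 5) -> merged; set of 8 now {5, 8}
Step 3: union(6, 9) -> merged; set of 6 now {2, 6, 9}
Step 4: union(12, 13) -> merged; set of 12 now {12, 13}
Step 5: union(0, 7) -> merged; set of 0 now {0, 7}
Step 6: union(10, 6) -> merged; set of 10 now {2, 6, 9, 10}
Step 7: union(6, 4) -> merged; set of 6 now {2, 4, 6, 9, 10}
Step 8: union(0, 12) -> merged; set of 0 now {0, 7, 12, 13}
Step 9: union(5, 11) -> merged; set of 5 now {5, 8, 11}
Step 10: union(5, 1) -> merged; set of 5 now {1, 5, 8, 11}
Step 11: union(3, 15) -> merged; set of 3 now {3, 15}
Set of 8: {1, 5, 8, 11}; 14 is not a member.

Answer: no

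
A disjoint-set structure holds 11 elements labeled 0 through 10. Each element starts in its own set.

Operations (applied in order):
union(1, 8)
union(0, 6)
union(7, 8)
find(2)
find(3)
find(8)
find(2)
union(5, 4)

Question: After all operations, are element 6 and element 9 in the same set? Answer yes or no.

Step 1: union(1, 8) -> merged; set of 1 now {1, 8}
Step 2: union(0, 6) -> merged; set of 0 now {0, 6}
Step 3: union(7, 8) -> merged; set of 7 now {1, 7, 8}
Step 4: find(2) -> no change; set of 2 is {2}
Step 5: find(3) -> no change; set of 3 is {3}
Step 6: find(8) -> no change; set of 8 is {1, 7, 8}
Step 7: find(2) -> no change; set of 2 is {2}
Step 8: union(5, 4) -> merged; set of 5 now {4, 5}
Set of 6: {0, 6}; 9 is not a member.

Answer: no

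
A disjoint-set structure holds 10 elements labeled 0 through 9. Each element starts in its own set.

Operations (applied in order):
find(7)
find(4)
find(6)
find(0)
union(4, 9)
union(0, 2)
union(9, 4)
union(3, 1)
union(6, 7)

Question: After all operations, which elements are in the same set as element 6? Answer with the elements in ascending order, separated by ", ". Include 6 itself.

Answer: 6, 7

Derivation:
Step 1: find(7) -> no change; set of 7 is {7}
Step 2: find(4) -> no change; set of 4 is {4}
Step 3: find(6) -> no change; set of 6 is {6}
Step 4: find(0) -> no change; set of 0 is {0}
Step 5: union(4, 9) -> merged; set of 4 now {4, 9}
Step 6: union(0, 2) -> merged; set of 0 now {0, 2}
Step 7: union(9, 4) -> already same set; set of 9 now {4, 9}
Step 8: union(3, 1) -> merged; set of 3 now {1, 3}
Step 9: union(6, 7) -> merged; set of 6 now {6, 7}
Component of 6: {6, 7}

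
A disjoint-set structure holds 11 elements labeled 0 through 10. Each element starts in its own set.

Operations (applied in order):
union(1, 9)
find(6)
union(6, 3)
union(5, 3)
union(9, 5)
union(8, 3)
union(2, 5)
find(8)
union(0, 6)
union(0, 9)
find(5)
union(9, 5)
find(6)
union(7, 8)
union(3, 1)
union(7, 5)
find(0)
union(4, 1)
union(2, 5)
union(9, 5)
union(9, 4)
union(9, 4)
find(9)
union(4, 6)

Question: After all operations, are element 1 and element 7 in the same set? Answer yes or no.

Answer: yes

Derivation:
Step 1: union(1, 9) -> merged; set of 1 now {1, 9}
Step 2: find(6) -> no change; set of 6 is {6}
Step 3: union(6, 3) -> merged; set of 6 now {3, 6}
Step 4: union(5, 3) -> merged; set of 5 now {3, 5, 6}
Step 5: union(9, 5) -> merged; set of 9 now {1, 3, 5, 6, 9}
Step 6: union(8, 3) -> merged; set of 8 now {1, 3, 5, 6, 8, 9}
Step 7: union(2, 5) -> merged; set of 2 now {1, 2, 3, 5, 6, 8, 9}
Step 8: find(8) -> no change; set of 8 is {1, 2, 3, 5, 6, 8, 9}
Step 9: union(0, 6) -> merged; set of 0 now {0, 1, 2, 3, 5, 6, 8, 9}
Step 10: union(0, 9) -> already same set; set of 0 now {0, 1, 2, 3, 5, 6, 8, 9}
Step 11: find(5) -> no change; set of 5 is {0, 1, 2, 3, 5, 6, 8, 9}
Step 12: union(9, 5) -> already same set; set of 9 now {0, 1, 2, 3, 5, 6, 8, 9}
Step 13: find(6) -> no change; set of 6 is {0, 1, 2, 3, 5, 6, 8, 9}
Step 14: union(7, 8) -> merged; set of 7 now {0, 1, 2, 3, 5, 6, 7, 8, 9}
Step 15: union(3, 1) -> already same set; set of 3 now {0, 1, 2, 3, 5, 6, 7, 8, 9}
Step 16: union(7, 5) -> already same set; set of 7 now {0, 1, 2, 3, 5, 6, 7, 8, 9}
Step 17: find(0) -> no change; set of 0 is {0, 1, 2, 3, 5, 6, 7, 8, 9}
Step 18: union(4, 1) -> merged; set of 4 now {0, 1, 2, 3, 4, 5, 6, 7, 8, 9}
Step 19: union(2, 5) -> already same set; set of 2 now {0, 1, 2, 3, 4, 5, 6, 7, 8, 9}
Step 20: union(9, 5) -> already same set; set of 9 now {0, 1, 2, 3, 4, 5, 6, 7, 8, 9}
Step 21: union(9, 4) -> already same set; set of 9 now {0, 1, 2, 3, 4, 5, 6, 7, 8, 9}
Step 22: union(9, 4) -> already same set; set of 9 now {0, 1, 2, 3, 4, 5, 6, 7, 8, 9}
Step 23: find(9) -> no change; set of 9 is {0, 1, 2, 3, 4, 5, 6, 7, 8, 9}
Step 24: union(4, 6) -> already same set; set of 4 now {0, 1, 2, 3, 4, 5, 6, 7, 8, 9}
Set of 1: {0, 1, 2, 3, 4, 5, 6, 7, 8, 9}; 7 is a member.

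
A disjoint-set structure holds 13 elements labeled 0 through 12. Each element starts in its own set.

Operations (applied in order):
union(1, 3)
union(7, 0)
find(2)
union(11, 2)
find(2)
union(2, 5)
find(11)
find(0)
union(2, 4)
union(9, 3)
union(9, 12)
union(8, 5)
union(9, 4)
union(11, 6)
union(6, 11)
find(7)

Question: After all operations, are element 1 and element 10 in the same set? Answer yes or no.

Step 1: union(1, 3) -> merged; set of 1 now {1, 3}
Step 2: union(7, 0) -> merged; set of 7 now {0, 7}
Step 3: find(2) -> no change; set of 2 is {2}
Step 4: union(11, 2) -> merged; set of 11 now {2, 11}
Step 5: find(2) -> no change; set of 2 is {2, 11}
Step 6: union(2, 5) -> merged; set of 2 now {2, 5, 11}
Step 7: find(11) -> no change; set of 11 is {2, 5, 11}
Step 8: find(0) -> no change; set of 0 is {0, 7}
Step 9: union(2, 4) -> merged; set of 2 now {2, 4, 5, 11}
Step 10: union(9, 3) -> merged; set of 9 now {1, 3, 9}
Step 11: union(9, 12) -> merged; set of 9 now {1, 3, 9, 12}
Step 12: union(8, 5) -> merged; set of 8 now {2, 4, 5, 8, 11}
Step 13: union(9, 4) -> merged; set of 9 now {1, 2, 3, 4, 5, 8, 9, 11, 12}
Step 14: union(11, 6) -> merged; set of 11 now {1, 2, 3, 4, 5, 6, 8, 9, 11, 12}
Step 15: union(6, 11) -> already same set; set of 6 now {1, 2, 3, 4, 5, 6, 8, 9, 11, 12}
Step 16: find(7) -> no change; set of 7 is {0, 7}
Set of 1: {1, 2, 3, 4, 5, 6, 8, 9, 11, 12}; 10 is not a member.

Answer: no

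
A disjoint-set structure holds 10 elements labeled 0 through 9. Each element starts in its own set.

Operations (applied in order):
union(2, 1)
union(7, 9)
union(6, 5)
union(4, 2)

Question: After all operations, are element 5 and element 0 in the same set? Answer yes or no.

Step 1: union(2, 1) -> merged; set of 2 now {1, 2}
Step 2: union(7, 9) -> merged; set of 7 now {7, 9}
Step 3: union(6, 5) -> merged; set of 6 now {5, 6}
Step 4: union(4, 2) -> merged; set of 4 now {1, 2, 4}
Set of 5: {5, 6}; 0 is not a member.

Answer: no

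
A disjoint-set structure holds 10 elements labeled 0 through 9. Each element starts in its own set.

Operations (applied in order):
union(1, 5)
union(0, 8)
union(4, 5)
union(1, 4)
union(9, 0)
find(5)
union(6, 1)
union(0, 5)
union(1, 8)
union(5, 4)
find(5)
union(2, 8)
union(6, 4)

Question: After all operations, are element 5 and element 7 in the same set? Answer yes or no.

Answer: no

Derivation:
Step 1: union(1, 5) -> merged; set of 1 now {1, 5}
Step 2: union(0, 8) -> merged; set of 0 now {0, 8}
Step 3: union(4, 5) -> merged; set of 4 now {1, 4, 5}
Step 4: union(1, 4) -> already same set; set of 1 now {1, 4, 5}
Step 5: union(9, 0) -> merged; set of 9 now {0, 8, 9}
Step 6: find(5) -> no change; set of 5 is {1, 4, 5}
Step 7: union(6, 1) -> merged; set of 6 now {1, 4, 5, 6}
Step 8: union(0, 5) -> merged; set of 0 now {0, 1, 4, 5, 6, 8, 9}
Step 9: union(1, 8) -> already same set; set of 1 now {0, 1, 4, 5, 6, 8, 9}
Step 10: union(5, 4) -> already same set; set of 5 now {0, 1, 4, 5, 6, 8, 9}
Step 11: find(5) -> no change; set of 5 is {0, 1, 4, 5, 6, 8, 9}
Step 12: union(2, 8) -> merged; set of 2 now {0, 1, 2, 4, 5, 6, 8, 9}
Step 13: union(6, 4) -> already same set; set of 6 now {0, 1, 2, 4, 5, 6, 8, 9}
Set of 5: {0, 1, 2, 4, 5, 6, 8, 9}; 7 is not a member.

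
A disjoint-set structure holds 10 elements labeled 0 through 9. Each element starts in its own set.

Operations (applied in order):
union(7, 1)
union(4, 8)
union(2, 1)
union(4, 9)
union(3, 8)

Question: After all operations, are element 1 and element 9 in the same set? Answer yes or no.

Answer: no

Derivation:
Step 1: union(7, 1) -> merged; set of 7 now {1, 7}
Step 2: union(4, 8) -> merged; set of 4 now {4, 8}
Step 3: union(2, 1) -> merged; set of 2 now {1, 2, 7}
Step 4: union(4, 9) -> merged; set of 4 now {4, 8, 9}
Step 5: union(3, 8) -> merged; set of 3 now {3, 4, 8, 9}
Set of 1: {1, 2, 7}; 9 is not a member.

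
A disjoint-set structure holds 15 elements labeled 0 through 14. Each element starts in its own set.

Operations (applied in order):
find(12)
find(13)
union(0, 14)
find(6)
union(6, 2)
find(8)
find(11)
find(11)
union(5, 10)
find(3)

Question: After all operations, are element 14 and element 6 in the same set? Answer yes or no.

Step 1: find(12) -> no change; set of 12 is {12}
Step 2: find(13) -> no change; set of 13 is {13}
Step 3: union(0, 14) -> merged; set of 0 now {0, 14}
Step 4: find(6) -> no change; set of 6 is {6}
Step 5: union(6, 2) -> merged; set of 6 now {2, 6}
Step 6: find(8) -> no change; set of 8 is {8}
Step 7: find(11) -> no change; set of 11 is {11}
Step 8: find(11) -> no change; set of 11 is {11}
Step 9: union(5, 10) -> merged; set of 5 now {5, 10}
Step 10: find(3) -> no change; set of 3 is {3}
Set of 14: {0, 14}; 6 is not a member.

Answer: no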